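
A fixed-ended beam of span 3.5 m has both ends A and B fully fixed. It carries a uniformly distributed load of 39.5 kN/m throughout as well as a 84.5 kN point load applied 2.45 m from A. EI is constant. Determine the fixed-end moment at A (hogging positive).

M_A = 58.96 kN·m

Release both end moments; the primary structure is a simply-supported span AB with redundants M_A and M_B.
On the primary (simply-supported) span, the end slopes from the loading are:
  at A: UDL 39.5: wL³/(24EI) = 70.57/EI
  at B: UDL 39.5: wL³/(24EI) = 70.57/EI
  at A: point load 84.5 at a = 2.45: Pab(L + b)/(6LEI) = 47.1/EI
  at B: point load 84.5 at a = 2.45: Pab(L + a)/(6LEI) = 61.59/EI
  θ_A0 = 117.7/EI,  θ_B0 = 132.2/EI
Flexibility coefficients: a unit moment at one end gives L/(3EI) there and L/(6EI) at the far end, so f₁₁ = f₂₂ = 1.167/EI and f₁₂ = f₂₁ = 0.5833/EI.
Compatibility — zero rotation at each built-in end:
  1.167 M_A + 0.5833 M_B = 117.7
  0.5833 M_A + 1.167 M_B = 132.2
Solving the pair gives M_A = 58.96 kN·m and M_B = 83.8 kN·m (hogging).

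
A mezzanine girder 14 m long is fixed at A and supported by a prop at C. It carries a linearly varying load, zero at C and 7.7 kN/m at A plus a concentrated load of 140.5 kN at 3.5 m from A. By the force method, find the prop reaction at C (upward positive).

Remove the prop at C; the released (primary) structure is a cantilever built in at A.
Free-end deflection of the primary structure under the applied loading (downward +):
  triangular load, peak 7.7 at the fixed end: w₀L⁴/(30EI) = 9860/EI
  point load 140.5 at a = 3.5: Pa²(3L − a)/(6EI) = 11044/EI
  δ_0 = 20904/EI
Flexibility coefficient — unit upward force at C: δ_{CC} = L³/(3EI) = 914.7/EI.
The prop prevents deflection at C: R_C = δ_0/δ_{CC} = 20904/914.7 = 22.85 kN.

R_C = 22.85 kN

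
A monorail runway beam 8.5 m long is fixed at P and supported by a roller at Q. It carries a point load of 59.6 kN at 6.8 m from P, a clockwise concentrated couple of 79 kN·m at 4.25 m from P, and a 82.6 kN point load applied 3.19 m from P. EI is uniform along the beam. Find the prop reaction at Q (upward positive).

R_Q = 67.68 kN

Release the roller at Q. Primary structure: cantilever fixed at P.
Downward deflection at the released point Q due to the loads:
  point load 59.6 at a = 6.8: Pa²(3L − a)/(6EI) = 8589/EI
  clockwise couple 79 at a = 4.25: M₀a(2L − a)/(2EI) = 2140/EI
  point load 82.6 at a = 3.19: Pa²(3L − a)/(6EI) = 3125/EI
  δ_0 = 13855/EI
Flexibility coefficient — unit upward force at Q: δ_{QQ} = L³/(3EI) = 204.7/EI.
The prop prevents deflection at Q: R_Q = δ_0/δ_{QQ} = 13855/204.7 = 67.68 kN.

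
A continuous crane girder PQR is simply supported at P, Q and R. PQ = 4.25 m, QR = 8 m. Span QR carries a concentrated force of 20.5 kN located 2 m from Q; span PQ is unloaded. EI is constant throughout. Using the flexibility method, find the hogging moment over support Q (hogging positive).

Take M_Q as the redundant. Released structure: two simple spans PQ and QR with a hinge at Q.
Rotations at Q on the released spans (each span's end-slope, ×1/EI):
  span QR: point load 20.5 at a = 2: Pab(L + b)/(6LEI) = 71.75/EI
  relative rotation θ_0 = (0 + 71.75)/EI = 71.75/EI
A unit hogging moment at Q produces rotation L₁/(3EI) + L₂/(3EI) = 4.083/EI.
Slope continuity at Q: θ_0 = M_Q·4.083/EI, so M_Q = 71.75/4.083 = 17.57 kN·m (hogging).

M_Q = 17.57 kN·m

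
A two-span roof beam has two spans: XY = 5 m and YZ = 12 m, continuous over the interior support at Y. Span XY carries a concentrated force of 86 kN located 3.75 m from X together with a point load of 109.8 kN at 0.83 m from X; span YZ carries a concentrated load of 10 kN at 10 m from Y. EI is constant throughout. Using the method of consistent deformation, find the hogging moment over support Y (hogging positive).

Insert a hinge at Y; M_Y is the redundant, and each span becomes simply supported.
Rotations at Y on the released spans (each span's end-slope, ×1/EI):
  span XY: point load 86 at a = 3.75: Pab(L + a)/(6LEI) = 117.6/EI
  span XY: point load 109.8 at a = 0.83: Pab(L + a)/(6LEI) = 73.85/EI
  span YZ: point load 10 at a = 10: Pab(L + b)/(6LEI) = 38.89/EI
  relative rotation θ_0 = (191.4 + 38.89)/EI = 230.3/EI
A unit hogging moment at Y produces rotation L₁/(3EI) + L₂/(3EI) = 5.667/EI.
Compatibility: M_Y·(L₁+L₂)/(3EI) = θ_0, giving M_Y = 40.64 kN·m (hogging).

M_Y = 40.64 kN·m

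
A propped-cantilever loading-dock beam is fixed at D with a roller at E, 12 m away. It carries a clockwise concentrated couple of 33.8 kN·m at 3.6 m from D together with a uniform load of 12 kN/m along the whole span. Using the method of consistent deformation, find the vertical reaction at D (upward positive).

R_D = 87.85 kN

Choose R_E as the redundant. The primary structure is the cantilever fixed at D.
Free-end deflection of the primary structure under the applied loading (downward +):
  clockwise couple 33.8 at a = 3.6: M₀a(2L − a)/(2EI) = 1241/EI
  UDL 12: wL⁴/(8EI) = 31104/EI
  δ_0 = 32345/EI
Flexibility coefficient — unit upward force at E: δ_{EE} = L³/(3EI) = 576/EI.
The prop prevents deflection at E: R_E = δ_0/δ_{EE} = 32345/576 = 56.15 kN.
Vertical equilibrium: R_D = ΣP − R_E = 144 − 56.15 = 87.85 kN.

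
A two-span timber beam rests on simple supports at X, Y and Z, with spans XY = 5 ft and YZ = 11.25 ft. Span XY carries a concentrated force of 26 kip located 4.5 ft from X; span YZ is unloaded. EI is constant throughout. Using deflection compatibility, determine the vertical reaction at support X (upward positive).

Insert a hinge at Y; M_Y is the redundant, and each span becomes simply supported.
Rotations at Y on the released spans (each span's end-slope, ×1/EI):
  span XY: point load 26 at a = 4.5: Pab(L + a)/(6LEI) = 18.52/EI
  relative rotation θ_0 = (18.52 + 0)/EI = 18.52/EI
A unit hogging moment at Y produces rotation L₁/(3EI) + L₂/(3EI) = 5.417/EI.
Compatibility: M_Y·(L₁+L₂)/(3EI) = θ_0, giving M_Y = 3.42 kip·ft (hogging).
Span XY, ΣM about X with M_Y applied at Y: R_Y^{XY}·5 = 117 + 3.42, so R_Y^{XY} = 24.08 kip and R_X = 26 − 24.08 = 1.916 kip.

R_X = 1.916 kip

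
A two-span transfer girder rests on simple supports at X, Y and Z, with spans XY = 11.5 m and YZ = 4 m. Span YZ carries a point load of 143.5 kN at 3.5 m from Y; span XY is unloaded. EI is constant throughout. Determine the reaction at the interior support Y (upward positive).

Take M_Y as the redundant. Released structure: two simple spans XY and YZ with a hinge at Y.
Rotations at Y on the released spans (each span's end-slope, ×1/EI):
  span YZ: point load 143.5 at a = 3.5: Pab(L + b)/(6LEI) = 47.09/EI
  relative rotation θ_0 = (0 + 47.09)/EI = 47.09/EI
A unit hogging moment at Y produces rotation L₁/(3EI) + L₂/(3EI) = 5.167/EI.
Slope continuity at Y: θ_0 = M_Y·5.167/EI, so M_Y = 47.09/5.167 = 9.113 kN·m (hogging).
Span XY, ΣM about X with M_Y applied at Y: R_Y^{XY}·11.5 = 0 + 9.113, so R_Y^{XY} = 0.7925 kN and R_X = 0 − 0.7925 = -0.7925 kN.
Span YZ, ΣM about Z: R_Y^{YZ}·4 = 71.75 + 9.113, so R_Y^{YZ} = 20.22 kN and R_Z = 143.5 − 20.22 = 123.3 kN.
R_Y = 0.7925 + 20.22 = 21.01 kN.

R_Y = 21.01 kN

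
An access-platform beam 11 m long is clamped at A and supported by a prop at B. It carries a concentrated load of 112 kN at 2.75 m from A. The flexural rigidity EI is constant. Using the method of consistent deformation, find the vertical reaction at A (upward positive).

R_A = 102.4 kN

Take the reaction at B as the redundant and release it; the primary structure is a cantilever fixed at A.
Free-end deflection of the primary structure under the applied loading (downward +):
  point load 112 at a = 2.75: Pa²(3L − a)/(6EI) = 4270/EI
Tip deflection under a unit load at B: L³/(3EI) = 443.7/EI.
Compatibility at B: δ_0 − R_B·δ_{BB} = 0, so R_B = 4270/443.7 = 9.625 kN.
Vertical equilibrium: R_A = ΣP − R_B = 112 − 9.625 = 102.4 kN.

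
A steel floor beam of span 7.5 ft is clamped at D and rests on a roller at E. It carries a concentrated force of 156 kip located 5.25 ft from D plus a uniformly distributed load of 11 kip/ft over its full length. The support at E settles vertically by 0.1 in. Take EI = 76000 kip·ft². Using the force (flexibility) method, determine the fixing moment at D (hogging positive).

M_D = 270.8 kip·ft

Choose R_E as the redundant. The primary structure is the cantilever fixed at D.
Free-end deflection of the primary structure under the applied loading (downward +):
  point load 156 at a = 5.25: Pa²(3L − a)/(6EI) = 12362/EI
  UDL 11: wL⁴/(8EI) = 4351/EI
  δ_0 = 16712/EI
Tip deflection under a unit load at E: L³/(3EI) = 140.6/EI.
With EI = 76000 kip·ft²: δ_0 = 0.2199 ft and δ_{EE} = 0.00185 ft/kip.
Compatibility — the beam at E must follow the support down by 0.008333 ft: δ_0 − R_E·δ_{EE} = 0.008333, so R_E = (0.2199 − 0.008333)/0.00185 = 114.3 kip.
Moment equilibrium about D: M_D = Σ(load moments about D) − R_E·L = 1128 − 114.3×7.5 = 270.8 kip·ft.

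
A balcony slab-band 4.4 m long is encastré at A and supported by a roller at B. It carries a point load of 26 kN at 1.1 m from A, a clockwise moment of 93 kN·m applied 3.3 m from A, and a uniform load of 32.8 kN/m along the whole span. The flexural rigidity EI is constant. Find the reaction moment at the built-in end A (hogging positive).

M_A = 60.36 kN·m

Release the roller at B. Primary structure: cantilever fixed at A.
Downward deflection at the released point B due to the loads:
  point load 26 at a = 1.1: Pa²(3L − a)/(6EI) = 63.44/EI
  clockwise couple 93 at a = 3.3: M₀a(2L − a)/(2EI) = 844/EI
  UDL 32.8: wL⁴/(8EI) = 1537/EI
  δ_0 = 2444/EI
Flexibility coefficient — unit upward force at B: δ_{BB} = L³/(3EI) = 28.39/EI.
Compatibility at B: δ_0 − R_B·δ_{BB} = 0, so R_B = 2444/28.39 = 86.08 kN.
Moment equilibrium about A: M_A = Σ(load moments about A) − R_B·L = 439.1 − 86.08×4.4 = 60.36 kN·m.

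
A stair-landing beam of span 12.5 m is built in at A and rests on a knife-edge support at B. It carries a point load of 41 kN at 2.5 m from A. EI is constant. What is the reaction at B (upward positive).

Choose R_B as the redundant. The primary structure is the cantilever fixed at A.
Deflection at B on the released cantilever, summing each load's contribution:
  point load 41 at a = 2.5: Pa²(3L − a)/(6EI) = 1495/EI
Tip deflection under a unit load at B: L³/(3EI) = 651/EI.
The prop prevents deflection at B: R_B = δ_0/δ_{BB} = 1495/651 = 2.296 kN.

R_B = 2.296 kN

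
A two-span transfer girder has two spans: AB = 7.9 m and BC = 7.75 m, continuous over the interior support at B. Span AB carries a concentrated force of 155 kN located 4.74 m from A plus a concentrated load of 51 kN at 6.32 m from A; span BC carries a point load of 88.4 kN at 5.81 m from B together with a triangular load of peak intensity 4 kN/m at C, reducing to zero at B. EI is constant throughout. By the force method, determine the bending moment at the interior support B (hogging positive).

Take M_B as the redundant. Released structure: two simple spans AB and BC with a hinge at B.
Discontinuity in slope at B on the released structure — sum the simple-span end rotations:
  span AB: point load 155 at a = 4.74: Pab(L + a)/(6LEI) = 619.1/EI
  span AB: point load 51 at a = 6.32: Pab(L + a)/(6LEI) = 152.8/EI
  span BC: point load 88.4 at a = 5.81: Pab(L + b)/(6LEI) = 207.6/EI
  span BC: triangular load, peak 4: 7w₀L³/(360EI) = 36.2/EI
  relative rotation θ_0 = (771.9 + 243.8)/EI = 1016/EI
A unit hogging moment at B produces rotation L₁/(3EI) + L₂/(3EI) = 5.217/EI.
Compatibility: M_B·(L₁+L₂)/(3EI) = θ_0, giving M_B = 194.7 kN·m (hogging).

M_B = 194.7 kN·m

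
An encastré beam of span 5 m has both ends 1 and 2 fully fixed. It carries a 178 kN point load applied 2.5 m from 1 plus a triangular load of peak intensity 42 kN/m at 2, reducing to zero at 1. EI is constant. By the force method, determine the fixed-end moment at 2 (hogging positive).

M_2 = 163.8 kN·m

Release both end moments; the primary structure is a simply-supported span 12 with redundants M_1 and M_2.
Simple-span end rotations at 1 and 2 under the given loads:
  at 1: point load 178 at a = 2.5: Pab(L + b)/(6LEI) = 278.1/EI
  at 2: point load 178 at a = 2.5: Pab(L + a)/(6LEI) = 278.1/EI
  at 1: triangular load, peak 42: 7w₀L³/(360EI) = 102.1/EI
  at 2: triangular load, peak 42: w₀L³/(45EI) = 116.7/EI
  θ_10 = 380.2/EI,  θ_20 = 394.8/EI
Flexibility coefficients: a unit moment at one end gives L/(3EI) there and L/(6EI) at the far end, so f₁₁ = f₂₂ = 1.667/EI and f₁₂ = f₂₁ = 0.8333/EI.
Compatibility — zero rotation at each built-in end:
  1.667 M_1 + 0.8333 M_2 = 380.2
  0.8333 M_1 + 1.667 M_2 = 394.8
Solving the pair gives M_1 = 146.2 kN·m and M_2 = 163.8 kN·m (hogging).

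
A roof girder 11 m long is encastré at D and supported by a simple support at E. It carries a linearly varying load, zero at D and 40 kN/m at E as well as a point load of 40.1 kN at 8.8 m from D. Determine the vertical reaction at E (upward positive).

R_E = 149.2 kN

Take the reaction at E as the redundant and release it; the primary structure is a cantilever fixed at D.
Deflection at E on the released cantilever, summing each load's contribution:
  triangular load, peak 40 at the free end: 11w₀L⁴/(120EI) = 53684/EI
  point load 40.1 at a = 8.8: Pa²(3L − a)/(6EI) = 12525/EI
  δ_0 = 66209/EI
Flexibility coefficient — unit upward force at E: δ_{EE} = L³/(3EI) = 443.7/EI.
The prop prevents deflection at E: R_E = δ_0/δ_{EE} = 66209/443.7 = 149.2 kN.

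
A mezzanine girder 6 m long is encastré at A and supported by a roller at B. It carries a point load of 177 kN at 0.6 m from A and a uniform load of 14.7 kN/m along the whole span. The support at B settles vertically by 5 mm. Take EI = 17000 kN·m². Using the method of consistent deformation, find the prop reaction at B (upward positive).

Take the reaction at B as the redundant and release it; the primary structure is a cantilever fixed at A.
Downward deflection at the released point B due to the loads:
  point load 177 at a = 0.6: Pa²(3L − a)/(6EI) = 184.8/EI
  UDL 14.7: wL⁴/(8EI) = 2381/EI
  δ_0 = 2566/EI
Tip deflection under a unit load at B: L³/(3EI) = 72/EI.
With EI = 17000 kN·m²: δ_0 = 0.15095 m and δ_{BB} = 0.004235 m/kN.
Compatibility — the beam at B must follow the support down by 0.005 m: δ_0 − R_B·δ_{BB} = 0.005, so R_B = (0.15095 − 0.005)/0.004235 = 34.46 kN.

R_B = 34.46 kN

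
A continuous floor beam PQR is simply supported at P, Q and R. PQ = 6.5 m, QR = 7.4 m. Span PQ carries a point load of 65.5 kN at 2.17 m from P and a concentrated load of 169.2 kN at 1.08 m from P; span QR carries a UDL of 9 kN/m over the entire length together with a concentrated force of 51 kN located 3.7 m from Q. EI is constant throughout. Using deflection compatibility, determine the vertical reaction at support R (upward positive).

Take M_Q as the redundant. Released structure: two simple spans PQ and QR with a hinge at Q.
Discontinuity in slope at Q on the released structure — sum the simple-span end rotations:
  span PQ: point load 65.5 at a = 2.17: Pab(L + a)/(6LEI) = 136.8/EI
  span PQ: point load 169.2 at a = 1.08: Pab(L + a)/(6LEI) = 192.5/EI
  span QR: UDL 9: wL³/(24EI) = 152/EI
  span QR: point load 51 at a = 3.7: Pab(L + b)/(6LEI) = 174.5/EI
  relative rotation θ_0 = (329.3 + 326.5)/EI = 655.8/EI
A unit hogging moment at Q produces rotation L₁/(3EI) + L₂/(3EI) = 4.633/EI.
Slope continuity at Q: θ_0 = M_Q·4.633/EI, so M_Q = 655.8/4.633 = 141.5 kN·m (hogging).
Span QR, ΣM about R: R_Q^{QR}·7.4 = 435.1 + 141.5, so R_Q^{QR} = 77.93 kN and R_R = 117.6 − 77.93 = 39.67 kN.

R_R = 39.67 kN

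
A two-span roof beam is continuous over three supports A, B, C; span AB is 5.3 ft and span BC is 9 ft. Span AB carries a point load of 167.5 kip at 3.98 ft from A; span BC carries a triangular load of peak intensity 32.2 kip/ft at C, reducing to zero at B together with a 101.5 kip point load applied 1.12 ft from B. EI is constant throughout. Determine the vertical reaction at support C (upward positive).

Release continuity at B by inserting a hinge; the redundant is the internal moment M_B. The primary structure is two simply-supported spans AB and BC.
Rotations at B on the released spans (each span's end-slope, ×1/EI):
  span AB: point load 167.5 at a = 3.98: Pab(L + a)/(6LEI) = 256.8/EI
  span BC: triangular load, peak 32.2: 7w₀L³/(360EI) = 456.4/EI
  span BC: point load 101.5 at a = 1.12: Pab(L + b)/(6LEI) = 280/EI
  relative rotation θ_0 = (256.8 + 736.5)/EI = 993.3/EI
A unit hogging moment at B produces rotation L₁/(3EI) + L₂/(3EI) = 4.767/EI.
Slope continuity at B: θ_0 = M_B·4.767/EI, so M_B = 993.3/4.767 = 208.4 kip·ft (hogging).
Span BC, ΣM about C: R_B^{BC}·9 = 1235 + 208.4, so R_B^{BC} = 160.3 kip and R_C = 246.4 − 160.3 = 86.08 kip.

R_C = 86.08 kip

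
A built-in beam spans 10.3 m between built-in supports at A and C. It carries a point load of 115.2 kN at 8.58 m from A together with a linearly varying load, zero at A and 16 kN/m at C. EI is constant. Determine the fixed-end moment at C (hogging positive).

M_C = 222.4 kN·m

Release both end moments; the primary structure is a simply-supported span AC with redundants M_A and M_C.
End rotations of the released simple span under the applied load (×1/EI):
  at A: point load 115.2 at a = 8.58: Pab(L + b)/(6LEI) = 330.7/EI
  at C: point load 115.2 at a = 8.58: Pab(L + a)/(6LEI) = 519.4/EI
  at A: triangular load, peak 16: 7w₀L³/(360EI) = 340/EI
  at C: triangular load, peak 16: w₀L³/(45EI) = 388.5/EI
  θ_A0 = 670.6/EI,  θ_C0 = 907.9/EI
Flexibility coefficients: a unit moment at one end gives L/(3EI) there and L/(6EI) at the far end, so f₁₁ = f₂₂ = 3.433/EI and f₁₂ = f₂₁ = 1.717/EI.
Compatibility — zero rotation at each built-in end:
  3.433 M_A + 1.717 M_C = 670.6
  1.717 M_A + 3.433 M_C = 907.9
Solving the pair gives M_A = 84.14 kN·m and M_C = 222.4 kN·m (hogging).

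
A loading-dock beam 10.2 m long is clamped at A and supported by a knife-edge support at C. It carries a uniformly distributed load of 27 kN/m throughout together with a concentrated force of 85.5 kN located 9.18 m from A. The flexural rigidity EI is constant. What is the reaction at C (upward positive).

R_C = 176 kN

Take the reaction at C as the redundant and release it; the primary structure is a cantilever fixed at A.
Free-end deflection of the primary structure under the applied loading (downward +):
  UDL 27: wL⁴/(8EI) = 36532/EI
  point load 85.5 at a = 9.18: Pa²(3L − a)/(6EI) = 25723/EI
  δ_0 = 62255/EI
Flexibility coefficient — unit upward force at C: δ_{CC} = L³/(3EI) = 353.7/EI.
Compatibility at C: δ_0 − R_C·δ_{CC} = 0, so R_C = 62255/353.7 = 176 kN.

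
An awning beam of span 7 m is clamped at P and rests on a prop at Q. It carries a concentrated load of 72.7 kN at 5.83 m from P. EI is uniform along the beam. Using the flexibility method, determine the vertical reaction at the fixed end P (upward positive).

Release the roller at Q. Primary structure: cantilever fixed at P.
Primary-structure tip deflection at Q by superposition:
  point load 72.7 at a = 5.83: Pa²(3L − a)/(6EI) = 6247/EI
Flexibility coefficient — unit upward force at Q: δ_{QQ} = L³/(3EI) = 114.3/EI.
Compatibility at Q: δ_0 − R_Q·δ_{QQ} = 0, so R_Q = 6247/114.3 = 54.64 kN.
Vertical equilibrium: R_P = ΣP − R_Q = 72.7 − 54.64 = 18.06 kN.

R_P = 18.06 kN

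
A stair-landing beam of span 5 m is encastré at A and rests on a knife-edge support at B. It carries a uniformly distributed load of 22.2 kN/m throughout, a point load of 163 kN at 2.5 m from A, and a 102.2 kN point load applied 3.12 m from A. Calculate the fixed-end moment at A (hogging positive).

Release the roller at B. Primary structure: cantilever fixed at A.
Free-end deflection of the primary structure under the applied loading (downward +):
  UDL 22.2: wL⁴/(8EI) = 1734/EI
  point load 163 at a = 2.5: Pa²(3L − a)/(6EI) = 2122/EI
  point load 102.2 at a = 3.12: Pa²(3L − a)/(6EI) = 1970/EI
  δ_0 = 5827/EI
Flexibility coefficient — unit upward force at B: δ_{BB} = L³/(3EI) = 41.67/EI.
The prop prevents deflection at B: R_B = δ_0/δ_{BB} = 5827/41.67 = 139.8 kN.
Moment equilibrium about A: M_A = Σ(load moments about A) − R_B·L = 1004 − 139.8×5 = 304.7 kN·m.

M_A = 304.7 kN·m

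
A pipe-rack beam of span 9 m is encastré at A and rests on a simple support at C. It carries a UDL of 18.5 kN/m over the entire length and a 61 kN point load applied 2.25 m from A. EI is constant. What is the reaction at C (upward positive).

Take the reaction at C as the redundant and release it; the primary structure is a cantilever fixed at A.
Primary-structure tip deflection at C by superposition:
  UDL 18.5: wL⁴/(8EI) = 15172/EI
  point load 61 at a = 2.25: Pa²(3L − a)/(6EI) = 1274/EI
  δ_0 = 16446/EI
Flexibility coefficient — unit upward force at C: δ_{CC} = L³/(3EI) = 243/EI.
Compatibility at C: δ_0 − R_C·δ_{CC} = 0, so R_C = 16446/243 = 67.68 kN.

R_C = 67.68 kN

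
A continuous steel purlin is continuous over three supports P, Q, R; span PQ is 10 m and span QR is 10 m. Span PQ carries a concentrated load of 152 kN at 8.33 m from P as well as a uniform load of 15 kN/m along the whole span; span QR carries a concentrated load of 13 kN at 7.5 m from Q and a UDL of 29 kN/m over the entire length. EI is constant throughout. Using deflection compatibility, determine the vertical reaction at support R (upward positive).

R_R = 116.8 kN

Insert a hinge at Q; M_Q is the redundant, and each span becomes simply supported.
Rotations at Q on the released spans (each span's end-slope, ×1/EI):
  span PQ: point load 152 at a = 8.33: Pab(L + a)/(6LEI) = 646/EI
  span PQ: UDL 15: wL³/(24EI) = 625/EI
  span QR: point load 13 at a = 7.5: Pab(L + b)/(6LEI) = 50.78/EI
  span QR: UDL 29: wL³/(24EI) = 1208/EI
  relative rotation θ_0 = (1271 + 1259)/EI = 2530/EI
A unit hogging moment at Q produces rotation L₁/(3EI) + L₂/(3EI) = 6.667/EI.
Slope continuity at Q: θ_0 = M_Q·6.667/EI, so M_Q = 2530/6.667 = 379.5 kN·m (hogging).
Span QR, ΣM about R: R_Q^{QR}·10 = 1482 + 379.5, so R_Q^{QR} = 186.2 kN and R_R = 303 − 186.2 = 116.8 kN.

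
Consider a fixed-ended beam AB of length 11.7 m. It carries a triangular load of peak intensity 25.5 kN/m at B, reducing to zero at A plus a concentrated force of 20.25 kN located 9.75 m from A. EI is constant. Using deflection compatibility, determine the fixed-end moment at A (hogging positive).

Take the two fixed-end moments M_A, M_B as redundants; the released structure is the simple span AB.
Simple-span end rotations at A and B under the given loads:
  at A: triangular load, peak 25.5: 7w₀L³/(360EI) = 794.1/EI
  at B: triangular load, peak 25.5: w₀L³/(45EI) = 907.6/EI
  at A: point load 20.25 at a = 9.75: Pab(L + b)/(6LEI) = 74.86/EI
  at B: point load 20.25 at a = 9.75: Pab(L + a)/(6LEI) = 117.6/EI
  θ_A0 = 869/EI,  θ_B0 = 1025/EI
Flexibility coefficients: a unit moment at one end gives L/(3EI) there and L/(6EI) at the far end, so f₁₁ = f₂₂ = 3.9/EI and f₁₂ = f₂₁ = 1.95/EI.
Compatibility — zero rotation at each built-in end:
  3.9 M_A + 1.95 M_B = 869
  1.95 M_A + 3.9 M_B = 1025
Solving the pair gives M_A = 121.8 kN·m and M_B = 202 kN·m (hogging).

M_A = 121.8 kN·m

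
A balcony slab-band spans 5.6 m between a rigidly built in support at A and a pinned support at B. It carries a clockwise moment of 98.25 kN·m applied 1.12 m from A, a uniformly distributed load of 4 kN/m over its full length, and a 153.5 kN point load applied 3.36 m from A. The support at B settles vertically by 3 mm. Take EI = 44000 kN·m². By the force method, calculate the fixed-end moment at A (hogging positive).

M_A = 217.9 kN·m

Choose R_B as the redundant. The primary structure is the cantilever fixed at A.
Primary-structure tip deflection at B by superposition:
  clockwise couple 98.25 at a = 1.12: M₀a(2L − a)/(2EI) = 554.6/EI
  UDL 4: wL⁴/(8EI) = 491.7/EI
  point load 153.5 at a = 3.36: Pa²(3L − a)/(6EI) = 3882/EI
  δ_0 = 4928/EI
Flexibility coefficient — unit upward force at B: δ_{BB} = L³/(3EI) = 58.54/EI.
With EI = 44000 kN·m²: δ_0 = 0.112 m and δ_{BB} = 0.00133 m/kN.
Compatibility — the beam at B must follow the support down by 0.003 m: δ_0 − R_B·δ_{BB} = 0.003, so R_B = (0.112 − 0.003)/0.00133 = 81.93 kN.
Moment equilibrium about A: M_A = Σ(load moments about A) − R_B·L = 676.7 − 81.93×5.6 = 217.9 kN·m.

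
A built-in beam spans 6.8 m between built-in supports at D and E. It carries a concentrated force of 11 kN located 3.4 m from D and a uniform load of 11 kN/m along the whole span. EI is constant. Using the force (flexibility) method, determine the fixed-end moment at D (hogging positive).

M_D = 51.74 kN·m

Release both end moments; the primary structure is a simply-supported span DE with redundants M_D and M_E.
On the primary (simply-supported) span, the end slopes from the loading are:
  at D: point load 11 at a = 3.4: Pab(L + b)/(6LEI) = 31.79/EI
  at E: point load 11 at a = 3.4: Pab(L + a)/(6LEI) = 31.79/EI
  at D: UDL 11: wL³/(24EI) = 144.1/EI
  at E: UDL 11: wL³/(24EI) = 144.1/EI
  θ_D0 = 175.9/EI,  θ_E0 = 175.9/EI
Flexibility coefficients: a unit moment at one end gives L/(3EI) there and L/(6EI) at the far end, so f₁₁ = f₂₂ = 2.267/EI and f₁₂ = f₂₁ = 1.133/EI.
Compatibility — zero rotation at each built-in end:
  2.267 M_D + 1.133 M_E = 175.9
  1.133 M_D + 2.267 M_E = 175.9
Solving the pair gives M_D = 51.74 kN·m and M_E = 51.74 kN·m (hogging).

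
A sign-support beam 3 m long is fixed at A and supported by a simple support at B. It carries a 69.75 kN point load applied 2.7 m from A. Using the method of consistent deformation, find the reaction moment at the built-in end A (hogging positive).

Release the roller at B. Primary structure: cantilever fixed at A.
Downward deflection at the released point B due to the loads:
  point load 69.75 at a = 2.7: Pa²(3L − a)/(6EI) = 533.9/EI
Tip deflection under a unit load at B: L³/(3EI) = 9/EI.
Compatibility at B: δ_0 − R_B·δ_{BB} = 0, so R_B = 533.9/9 = 59.32 kN.
Moment equilibrium about A: M_A = Σ(load moments about A) − R_B·L = 188.3 − 59.32×3 = 10.36 kN·m.

M_A = 10.36 kN·m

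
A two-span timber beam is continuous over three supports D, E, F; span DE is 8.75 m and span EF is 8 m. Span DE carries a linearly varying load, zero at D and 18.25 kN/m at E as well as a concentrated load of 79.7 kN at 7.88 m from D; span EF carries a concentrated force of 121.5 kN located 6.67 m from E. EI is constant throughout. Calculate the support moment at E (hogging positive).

M_E = 117.2 kN·m

Take M_E as the redundant. Released structure: two simple spans DE and EF with a hinge at E.
Rotations at E on the released spans (each span's end-slope, ×1/EI):
  span DE: triangular load, peak 18.25: w₀L³/(45EI) = 271.7/EI
  span DE: point load 79.7 at a = 7.88: Pab(L + a)/(6LEI) = 173.1/EI
  span EF: point load 121.5 at a = 6.67: Pab(L + b)/(6LEI) = 209.5/EI
  relative rotation θ_0 = (444.8 + 209.5)/EI = 654.3/EI
A unit hogging moment at E produces rotation L₁/(3EI) + L₂/(3EI) = 5.583/EI.
Compatibility: M_E·(L₁+L₂)/(3EI) = θ_0, giving M_E = 117.2 kN·m (hogging).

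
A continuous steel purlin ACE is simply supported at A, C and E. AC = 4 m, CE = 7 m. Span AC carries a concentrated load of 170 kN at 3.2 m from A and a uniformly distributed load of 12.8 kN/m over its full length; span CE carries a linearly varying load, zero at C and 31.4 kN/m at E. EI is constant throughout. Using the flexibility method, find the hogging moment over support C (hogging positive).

Release continuity at C by inserting a hinge; the redundant is the internal moment M_C. The primary structure is two simply-supported spans AC and CE.
Discontinuity in slope at C on the released structure — sum the simple-span end rotations:
  span AC: point load 170 at a = 3.2: Pab(L + a)/(6LEI) = 130.6/EI
  span AC: UDL 12.8: wL³/(24EI) = 34.13/EI
  span CE: triangular load, peak 31.4: 7w₀L³/(360EI) = 209.4/EI
  relative rotation θ_0 = (164.7 + 209.4)/EI = 374.1/EI
A unit hogging moment at C produces rotation L₁/(3EI) + L₂/(3EI) = 3.667/EI.
Slope continuity at C: θ_0 = M_C·3.667/EI, so M_C = 374.1/3.667 = 102 kN·m (hogging).

M_C = 102 kN·m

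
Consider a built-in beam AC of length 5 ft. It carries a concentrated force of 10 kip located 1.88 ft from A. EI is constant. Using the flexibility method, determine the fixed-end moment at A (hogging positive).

M_A = 7.32 kip·ft

Release both end moments; the primary structure is a simply-supported span AC with redundants M_A and M_C.
Simple-span end rotations at A and C under the given loads:
  at A: point load 10 at a = 1.88: Pab(L + b)/(6LEI) = 15.88/EI
  at C: point load 10 at a = 1.88: Pab(L + a)/(6LEI) = 13.45/EI
  θ_A0 = 15.88/EI,  θ_C0 = 13.45/EI
Flexibility coefficients: a unit moment at one end gives L/(3EI) there and L/(6EI) at the far end, so f₁₁ = f₂₂ = 1.667/EI and f₁₂ = f₂₁ = 0.8333/EI.
Compatibility — zero rotation at each built-in end:
  1.667 M_A + 0.8333 M_C = 15.88
  0.8333 M_A + 1.667 M_C = 13.45
Solving the pair gives M_A = 7.32 kip·ft and M_C = 4.411 kip·ft (hogging).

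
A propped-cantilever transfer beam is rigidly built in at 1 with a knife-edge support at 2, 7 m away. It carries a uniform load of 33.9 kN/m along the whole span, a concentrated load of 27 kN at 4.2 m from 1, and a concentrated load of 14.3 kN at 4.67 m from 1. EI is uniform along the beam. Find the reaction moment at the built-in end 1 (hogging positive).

Take the reaction at 2 as the redundant and release it; the primary structure is a cantilever fixed at 1.
Free-end deflection of the primary structure under the applied loading (downward +):
  UDL 33.9: wL⁴/(8EI) = 10174/EI
  point load 27 at a = 4.2: Pa²(3L − a)/(6EI) = 1334/EI
  point load 14.3 at a = 4.67: Pa²(3L − a)/(6EI) = 848.8/EI
  δ_0 = 12357/EI
Tip deflection under a unit load at 2: L³/(3EI) = 114.3/EI.
The prop prevents deflection at 2: R_2 = δ_0/δ_{22} = 12357/114.3 = 108.1 kN.
Moment equilibrium about 1: M_1 = Σ(load moments about 1) − R_2·L = 1011 − 108.1×7 = 254.2 kN·m.

M_1 = 254.2 kN·m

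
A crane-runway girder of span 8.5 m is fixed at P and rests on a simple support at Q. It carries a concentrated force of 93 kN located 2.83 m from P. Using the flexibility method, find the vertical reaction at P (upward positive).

R_P = 79.25 kN

Release the roller at Q. Primary structure: cantilever fixed at P.
Free-end deflection of the primary structure under the applied loading (downward +):
  point load 93 at a = 2.83: Pa²(3L − a)/(6EI) = 2814/EI
Tip deflection under a unit load at Q: L³/(3EI) = 204.7/EI.
Compatibility at Q: δ_0 − R_Q·δ_{QQ} = 0, so R_Q = 2814/204.7 = 13.75 kN.
Vertical equilibrium: R_P = ΣP − R_Q = 93 − 13.75 = 79.25 kN.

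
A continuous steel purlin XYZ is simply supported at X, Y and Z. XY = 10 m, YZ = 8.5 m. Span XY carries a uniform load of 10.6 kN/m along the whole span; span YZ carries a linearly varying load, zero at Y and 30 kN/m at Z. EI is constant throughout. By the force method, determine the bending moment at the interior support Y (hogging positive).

Insert a hinge at Y; M_Y is the redundant, and each span becomes simply supported.
End slopes at the hinge Y, treating each span as simply supported:
  span XY: UDL 10.6: wL³/(24EI) = 441.7/EI
  span YZ: triangular load, peak 30: 7w₀L³/(360EI) = 358.2/EI
  relative rotation θ_0 = (441.7 + 358.2)/EI = 799.9/EI
A unit hogging moment at Y produces rotation L₁/(3EI) + L₂/(3EI) = 6.167/EI.
Compatibility: M_Y·(L₁+L₂)/(3EI) = θ_0, giving M_Y = 129.7 kN·m (hogging).

M_Y = 129.7 kN·m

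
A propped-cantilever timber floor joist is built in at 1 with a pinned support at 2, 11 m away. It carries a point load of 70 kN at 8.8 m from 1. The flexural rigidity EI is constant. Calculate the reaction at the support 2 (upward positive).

Choose R_2 as the redundant. The primary structure is the cantilever fixed at 1.
Primary-structure tip deflection at 2 by superposition:
  point load 70 at a = 8.8: Pa²(3L − a)/(6EI) = 21864/EI
Flexibility coefficient — unit upward force at 2: δ_{22} = L³/(3EI) = 443.7/EI.
Compatibility at 2: δ_0 − R_2·δ_{22} = 0, so R_2 = 21864/443.7 = 49.28 kN.

R_2 = 49.28 kN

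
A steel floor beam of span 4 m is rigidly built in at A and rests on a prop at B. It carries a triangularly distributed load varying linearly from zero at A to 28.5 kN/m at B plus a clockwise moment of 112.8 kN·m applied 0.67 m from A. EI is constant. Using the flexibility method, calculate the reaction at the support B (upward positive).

Release the roller at B. Primary structure: cantilever fixed at A.
Downward deflection at the released point B due to the loads:
  triangular load, peak 28.5 at the free end: 11w₀L⁴/(120EI) = 668.8/EI
  clockwise couple 112.8 at a = 0.67: M₀a(2L − a)/(2EI) = 277/EI
  δ_0 = 945.8/EI
Flexibility coefficient — unit upward force at B: δ_{BB} = L³/(3EI) = 21.33/EI.
The prop prevents deflection at B: R_B = δ_0/δ_{BB} = 945.8/21.33 = 44.33 kN.

R_B = 44.33 kN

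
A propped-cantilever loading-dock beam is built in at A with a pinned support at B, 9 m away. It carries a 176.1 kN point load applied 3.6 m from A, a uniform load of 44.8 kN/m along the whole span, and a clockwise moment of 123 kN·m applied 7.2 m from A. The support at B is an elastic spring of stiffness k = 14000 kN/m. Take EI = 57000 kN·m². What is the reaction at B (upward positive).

R_B = 204.1 kN

Release the roller at B. Primary structure: cantilever fixed at A.
Downward deflection at the released point B due to the loads:
  point load 176.1 at a = 3.6: Pa²(3L − a)/(6EI) = 8901/EI
  UDL 44.8: wL⁴/(8EI) = 36742/EI
  clockwise couple 123 at a = 7.2: M₀a(2L − a)/(2EI) = 4782/EI
  δ_0 = 50425/EI
Tip deflection under a unit load at B: L³/(3EI) = 243/EI.
With EI = 57000 kN·m²: δ_0 = 0.88464 m and δ_{BB} = 0.004263 m/kN.
Compatibility — the spring shortens by R_B/k under the reaction it provides: δ_0 − R_B·δ_{BB} = R_B/k. With 1/k = 0.000071 m/kN, R_B = δ_0 / (δ_{BB} + 1/k) = 0.88464 / (0.004263 + 0.000071) = 204.1 kN.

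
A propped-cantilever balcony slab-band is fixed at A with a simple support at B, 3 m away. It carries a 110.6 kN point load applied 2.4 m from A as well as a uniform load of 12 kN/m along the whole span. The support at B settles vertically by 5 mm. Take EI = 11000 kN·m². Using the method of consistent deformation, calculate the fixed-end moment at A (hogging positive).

M_A = 63.69 kN·m

Take the reaction at B as the redundant and release it; the primary structure is a cantilever fixed at A.
Free-end deflection of the primary structure under the applied loading (downward +):
  point load 110.6 at a = 2.4: Pa²(3L − a)/(6EI) = 700.8/EI
  UDL 12: wL⁴/(8EI) = 121.5/EI
  δ_0 = 822.3/EI
Tip deflection under a unit load at B: L³/(3EI) = 9/EI.
With EI = 11000 kN·m²: δ_0 = 0.074751 m and δ_{BB} = 0.000818 m/kN.
Compatibility — the beam at B must follow the support down by 0.005 m: δ_0 − R_B·δ_{BB} = 0.005, so R_B = (0.074751 − 0.005)/0.000818 = 85.25 kN.
Moment equilibrium about A: M_A = Σ(load moments about A) − R_B·L = 319.4 − 85.25×3 = 63.69 kN·m.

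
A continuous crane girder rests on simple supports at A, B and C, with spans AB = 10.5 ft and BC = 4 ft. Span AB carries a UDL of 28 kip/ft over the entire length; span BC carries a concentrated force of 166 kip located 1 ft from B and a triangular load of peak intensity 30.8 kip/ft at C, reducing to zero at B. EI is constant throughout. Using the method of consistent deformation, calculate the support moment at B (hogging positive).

Insert a hinge at B; M_B is the redundant, and each span becomes simply supported.
Rotations at B on the released spans (each span's end-slope, ×1/EI):
  span AB: UDL 28: wL³/(24EI) = 1351/EI
  span BC: point load 166 at a = 1: Pab(L + b)/(6LEI) = 145.2/EI
  span BC: triangular load, peak 30.8: 7w₀L³/(360EI) = 38.33/EI
  relative rotation θ_0 = (1351 + 183.6)/EI = 1534/EI
A unit hogging moment at B produces rotation L₁/(3EI) + L₂/(3EI) = 4.833/EI.
Slope continuity at B: θ_0 = M_B·4.833/EI, so M_B = 1534/4.833 = 317.4 kip·ft (hogging).

M_B = 317.4 kip·ft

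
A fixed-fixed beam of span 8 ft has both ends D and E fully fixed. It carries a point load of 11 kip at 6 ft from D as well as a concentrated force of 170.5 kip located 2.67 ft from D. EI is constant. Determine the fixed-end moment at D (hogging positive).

M_D = 206.2 kip·ft

Release both end moments; the primary structure is a simply-supported span DE with redundants M_D and M_E.
Simple-span end rotations at D and E under the given loads:
  at D: point load 11 at a = 6: Pab(L + b)/(6LEI) = 27.5/EI
  at E: point load 11 at a = 6: Pab(L + a)/(6LEI) = 38.5/EI
  at D: point load 170.5 at a = 2.67: Pab(L + b)/(6LEI) = 673.8/EI
  at E: point load 170.5 at a = 2.67: Pab(L + a)/(6LEI) = 539.4/EI
  θ_D0 = 701.3/EI,  θ_E0 = 577.9/EI
Flexibility coefficients: a unit moment at one end gives L/(3EI) there and L/(6EI) at the far end, so f₁₁ = f₂₂ = 2.667/EI and f₁₂ = f₂₁ = 1.333/EI.
Compatibility — zero rotation at each built-in end:
  2.667 M_D + 1.333 M_E = 701.3
  1.333 M_D + 2.667 M_E = 577.9
Solving the pair gives M_D = 206.2 kip·ft and M_E = 113.6 kip·ft (hogging).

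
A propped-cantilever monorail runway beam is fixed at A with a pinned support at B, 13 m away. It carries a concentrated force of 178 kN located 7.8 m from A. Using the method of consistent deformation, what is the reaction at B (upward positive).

Release the roller at B. Primary structure: cantilever fixed at A.
Downward deflection at the released point B due to the loads:
  point load 178 at a = 7.8: Pa²(3L − a)/(6EI) = 56314/EI
Tip deflection under a unit load at B: L³/(3EI) = 732.3/EI.
The prop prevents deflection at B: R_B = δ_0/δ_{BB} = 56314/732.3 = 76.9 kN.

R_B = 76.9 kN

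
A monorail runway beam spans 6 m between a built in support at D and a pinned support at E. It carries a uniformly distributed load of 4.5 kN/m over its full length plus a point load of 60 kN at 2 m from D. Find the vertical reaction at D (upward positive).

Remove the prop at E; the released (primary) structure is a cantilever built in at D.
Free-end deflection of the primary structure under the applied loading (downward +):
  UDL 4.5: wL⁴/(8EI) = 729/EI
  point load 60 at a = 2: Pa²(3L − a)/(6EI) = 640/EI
  δ_0 = 1369/EI
Tip deflection under a unit load at E: L³/(3EI) = 72/EI.
Compatibility at E: δ_0 − R_E·δ_{EE} = 0, so R_E = 1369/72 = 19.01 kN.
Vertical equilibrium: R_D = ΣP − R_E = 87 − 19.01 = 67.99 kN.

R_D = 67.99 kN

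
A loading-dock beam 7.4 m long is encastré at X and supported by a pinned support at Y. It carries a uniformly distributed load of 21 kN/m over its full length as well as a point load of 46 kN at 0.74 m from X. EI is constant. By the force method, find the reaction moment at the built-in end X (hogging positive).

Choose R_Y as the redundant. The primary structure is the cantilever fixed at X.
Deflection at Y on the released cantilever, summing each load's contribution:
  UDL 21: wL⁴/(8EI) = 7871/EI
  point load 46 at a = 0.74: Pa²(3L − a)/(6EI) = 90.09/EI
  δ_0 = 7962/EI
Flexibility coefficient — unit upward force at Y: δ_{YY} = L³/(3EI) = 135.1/EI.
The prop prevents deflection at Y: R_Y = δ_0/δ_{YY} = 7962/135.1 = 58.94 kN.
Moment equilibrium about X: M_X = Σ(load moments about X) − R_Y·L = 609 − 58.94×7.4 = 172.8 kN·m.

M_X = 172.8 kN·m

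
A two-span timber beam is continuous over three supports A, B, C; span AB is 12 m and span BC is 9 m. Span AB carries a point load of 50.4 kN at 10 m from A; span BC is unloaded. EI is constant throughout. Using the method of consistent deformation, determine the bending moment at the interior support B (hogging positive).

Insert a hinge at B; M_B is the redundant, and each span becomes simply supported.
Rotations at B on the released spans (each span's end-slope, ×1/EI):
  span AB: point load 50.4 at a = 10: Pab(L + a)/(6LEI) = 308/EI
  relative rotation θ_0 = (308 + 0)/EI = 308/EI
A unit hogging moment at B produces rotation L₁/(3EI) + L₂/(3EI) = 7/EI.
Compatibility: M_B·(L₁+L₂)/(3EI) = θ_0, giving M_B = 44 kN·m (hogging).

M_B = 44 kN·m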